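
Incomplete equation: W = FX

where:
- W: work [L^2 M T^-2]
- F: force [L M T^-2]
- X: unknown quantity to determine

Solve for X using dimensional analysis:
X = d (distance), dimensions [L]

W has dimensions [L^2 M T^-2]; the rest of the RHS (F) has dimensions [L M T^-2].
So X must have dimensions [L] — X = d (distance).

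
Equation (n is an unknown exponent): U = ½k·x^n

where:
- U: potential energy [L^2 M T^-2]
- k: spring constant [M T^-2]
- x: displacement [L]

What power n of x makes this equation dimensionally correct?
n = 2

U has dimensions [L^2 M T^-2]; x has dimensions [L].
The rest of the RHS has dimensions [M T^-2], so x^n must supply [L^2].
With n = 2: ½k·x^2 has dimensions [L^2 M T^-2], matching the LHS ✓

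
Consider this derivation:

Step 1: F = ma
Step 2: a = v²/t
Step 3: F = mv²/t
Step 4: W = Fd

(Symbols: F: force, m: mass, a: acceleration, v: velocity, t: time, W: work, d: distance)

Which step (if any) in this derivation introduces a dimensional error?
Step 2

Step 1: F = ma → LHS [L M T^-2], RHS [L M T^-2] ✓
Step 2: a = v²/t → LHS [L T^-2], RHS [L^2 T^-3] ✗

The first dimensional inconsistency appears in step 2: a = v²/t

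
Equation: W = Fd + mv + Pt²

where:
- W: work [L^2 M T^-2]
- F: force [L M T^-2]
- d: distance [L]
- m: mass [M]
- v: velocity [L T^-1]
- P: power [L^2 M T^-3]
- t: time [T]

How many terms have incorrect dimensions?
2

LHS W: [L^2 M T^-2]
- Fd: [L^2 M T^-2] ✓
- mv: [L M T^-1] ✗
- Pt²: [L^2 M T^-1] ✗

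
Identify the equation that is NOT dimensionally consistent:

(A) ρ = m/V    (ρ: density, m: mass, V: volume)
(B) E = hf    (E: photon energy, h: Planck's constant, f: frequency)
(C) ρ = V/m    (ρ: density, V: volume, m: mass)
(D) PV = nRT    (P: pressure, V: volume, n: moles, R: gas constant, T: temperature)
(C) ρ = V/m

The equation (C) ρ = V/m is dimensionally incorrect.

LHS (ρ): [L^-3 M]
RHS (V/m): [L^3 M^-1] ✗

The dimensions do not match. The other three equations balance.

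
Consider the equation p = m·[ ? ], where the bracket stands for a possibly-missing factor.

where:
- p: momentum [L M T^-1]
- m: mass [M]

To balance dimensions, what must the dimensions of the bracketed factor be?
[L T^-1] — velocity (e.g. v)

p has dimensions [L M T^-1]; m has dimensions [M].
The bracketed factor must supply [L M T^-1] / [M] = [L T^-1].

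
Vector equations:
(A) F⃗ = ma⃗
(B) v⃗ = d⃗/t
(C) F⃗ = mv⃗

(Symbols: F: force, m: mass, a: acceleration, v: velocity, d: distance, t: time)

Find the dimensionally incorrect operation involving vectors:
(C) F⃗ = mv⃗

(A) F⃗ = ma⃗: LHS [L M T^-2], RHS [L M T^-2] ✓ — Force and acceleration are vectors, mass is a scalar
(B) v⃗ = d⃗/t: LHS [L T^-1], RHS [L T^-1] ✓ — displacement (vector) divided by time (scalar)
(C) F⃗ = mv⃗: LHS [L M T^-2], RHS [L M T^-1] ✗ — mass times velocity is momentum, not force; should be ma⃗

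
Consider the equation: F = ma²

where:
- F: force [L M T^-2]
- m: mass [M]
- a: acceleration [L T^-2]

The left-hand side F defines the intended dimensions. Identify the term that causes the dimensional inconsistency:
The right-hand side term ma²

F has dimensions [L M T^-2], but ma² has dimensions [L^2 M T^-4], so the term ma² is dimensionally wrong for F.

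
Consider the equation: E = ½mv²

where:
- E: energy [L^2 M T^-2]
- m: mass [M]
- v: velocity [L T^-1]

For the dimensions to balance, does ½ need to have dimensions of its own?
No

E has dimensions [L^2 M T^-2] and mv² already has dimensions [L^2 M T^-2], so the equation balances without ½ contributing any dimensions. ½ is a pure (dimensionless) number; changing or removing it would not affect dimensional consistency.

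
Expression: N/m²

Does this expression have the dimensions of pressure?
Yes

The expression N/m² has dimensions [L^-1 M T^-2], which is exactly pressure [L^-1 M T^-2].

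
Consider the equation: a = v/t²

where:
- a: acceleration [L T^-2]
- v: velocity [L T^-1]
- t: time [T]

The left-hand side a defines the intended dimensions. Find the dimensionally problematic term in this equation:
The right-hand side term v/t²

a has dimensions [L T^-2], but v/t² has dimensions [L T^-3], so the term v/t² is dimensionally wrong for a.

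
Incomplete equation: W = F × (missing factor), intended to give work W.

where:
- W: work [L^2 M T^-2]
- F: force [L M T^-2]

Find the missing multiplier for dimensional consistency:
d (distance), dimensions [L]

W has dimensions [L^2 M T^-2] and F has dimensions [L M T^-2].
The missing factor must have dimensions [L^2 M T^-2] / [L M T^-2] = [L], i.e. distance (d).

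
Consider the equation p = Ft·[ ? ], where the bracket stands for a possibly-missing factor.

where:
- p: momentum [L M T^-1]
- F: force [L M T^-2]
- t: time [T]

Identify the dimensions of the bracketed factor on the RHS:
Nothing is missing — the bracketed factor must be dimensionless.

p has dimensions [L M T^-1] and Ft already has dimensions [L M T^-1], so p = Ft is dimensionally complete.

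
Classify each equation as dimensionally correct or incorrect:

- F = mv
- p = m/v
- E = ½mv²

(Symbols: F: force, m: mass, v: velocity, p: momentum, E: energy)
Dimensionally correct: E = ½mv²
Dimensionally incorrect: F = mv, p = m/v
Ordered (correct first, then incorrect): E = ½mv², F = mv, p = m/v

- F = mv: LHS [L M T^-2], RHS [L M T^-1] → incorrect ✗
- p = m/v: LHS [L M T^-1], RHS [L^-1 M T] → incorrect ✗
- E = ½mv²: LHS [L^2 M T^-2], RHS [L^2 M T^-2] → correct ✓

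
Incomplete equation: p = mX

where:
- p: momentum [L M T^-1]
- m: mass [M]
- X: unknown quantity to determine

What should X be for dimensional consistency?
X = v (velocity), dimensions [L T^-1]

p has dimensions [L M T^-1]; the rest of the RHS (m) has dimensions [M].
So X must have dimensions [L T^-1] — X = v (velocity).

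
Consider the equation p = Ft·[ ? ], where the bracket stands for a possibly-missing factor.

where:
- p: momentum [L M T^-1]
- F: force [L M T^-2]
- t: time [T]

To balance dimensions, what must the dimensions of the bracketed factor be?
Nothing is missing — the bracketed factor must be dimensionless.

p has dimensions [L M T^-1] and Ft already has dimensions [L M T^-1], so p = Ft is dimensionally complete.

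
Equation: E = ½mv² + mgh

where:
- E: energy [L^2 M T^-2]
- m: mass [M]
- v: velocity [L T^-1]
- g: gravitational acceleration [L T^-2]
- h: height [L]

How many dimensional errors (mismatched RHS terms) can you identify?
0

LHS E: [L^2 M T^-2]
- ½mv²: [L^2 M T^-2] ✓
- mgh: [L^2 M T^-2] ✓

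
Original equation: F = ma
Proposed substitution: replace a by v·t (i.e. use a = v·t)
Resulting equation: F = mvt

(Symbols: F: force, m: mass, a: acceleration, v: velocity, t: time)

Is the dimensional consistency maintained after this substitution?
No

[a] = [L T^-2] and [v·t] = [L]. These differ, so the substitution replaces a quantity by one of different dimensions and the result F = mvt has LHS [L M T^-2] vs RHS [L M] — inconsistent.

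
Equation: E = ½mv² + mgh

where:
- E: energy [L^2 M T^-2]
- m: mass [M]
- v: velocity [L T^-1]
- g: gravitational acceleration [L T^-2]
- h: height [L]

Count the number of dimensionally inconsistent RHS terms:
0

LHS E: [L^2 M T^-2]
- ½mv²: [L^2 M T^-2] ✓
- mgh: [L^2 M T^-2] ✓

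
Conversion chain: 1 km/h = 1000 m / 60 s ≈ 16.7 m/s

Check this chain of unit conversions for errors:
The chain is incorrect (it contains an error).

Incorrect: 1 h = 3600 s, not 60 s (1 km/h ≈ 0.278 m/s)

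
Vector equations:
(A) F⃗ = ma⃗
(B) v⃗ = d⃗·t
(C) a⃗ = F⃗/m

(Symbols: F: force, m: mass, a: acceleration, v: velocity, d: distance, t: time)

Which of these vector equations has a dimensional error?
(B) v⃗ = d⃗·t

(A) F⃗ = ma⃗: LHS [L M T^-2], RHS [L M T^-2] ✓ — Force and acceleration are vectors, mass is a scalar
(B) v⃗ = d⃗·t: LHS [L T^-1], RHS [L T] ✗ — velocity is displacement per time; should be d⃗/t
(C) a⃗ = F⃗/m: LHS [L T^-2], RHS [L T^-2] ✓ — force (vector) divided by mass (scalar)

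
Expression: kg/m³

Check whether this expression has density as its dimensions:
Yes

The expression kg/m³ has dimensions [L^-3 M], which is exactly density [L^-3 M].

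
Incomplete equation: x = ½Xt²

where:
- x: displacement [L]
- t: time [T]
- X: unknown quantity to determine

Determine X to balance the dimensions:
X = a (acceleration), dimensions [L T^-2]

x has dimensions [L]; the rest of the RHS (½ t²) has dimensions [T^2].
So X must have dimensions [L T^-2] — X = a (acceleration).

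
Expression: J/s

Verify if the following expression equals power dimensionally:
Yes

The expression J/s has dimensions [L^2 M T^-3], which is exactly power [L^2 M T^-3].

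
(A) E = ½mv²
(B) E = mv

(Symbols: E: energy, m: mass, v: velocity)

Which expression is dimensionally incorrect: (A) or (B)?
(B)

(A) E = ½mv²: LHS [L^2 M T^-2], RHS [L^2 M T^-2] ✓
(B) E = mv: LHS [L^2 M T^-2], RHS [L M T^-1] ✗

Expression (B) E = mv is dimensionally incorrect.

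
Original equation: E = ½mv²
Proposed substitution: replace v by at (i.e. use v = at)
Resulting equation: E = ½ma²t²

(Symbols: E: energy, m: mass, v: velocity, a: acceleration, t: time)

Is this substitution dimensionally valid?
Yes

[v] = [L T^-1] and [at] = [L T^-1]. These match, so the substitution replaces a quantity by one of the same dimensions and the result E = ½ma²t² has LHS [L^2 M T^-2] vs RHS [L^2 M T^-2] — still consistent.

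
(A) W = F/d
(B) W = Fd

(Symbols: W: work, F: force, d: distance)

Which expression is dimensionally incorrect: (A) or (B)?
(A)

(A) W = F/d: LHS [L^2 M T^-2], RHS [M T^-2] ✗
(B) W = Fd: LHS [L^2 M T^-2], RHS [L^2 M T^-2] ✓

Expression (A) W = F/d is dimensionally incorrect.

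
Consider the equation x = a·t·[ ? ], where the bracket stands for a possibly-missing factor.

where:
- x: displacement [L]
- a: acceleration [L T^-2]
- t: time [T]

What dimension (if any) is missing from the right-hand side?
[T] — time (e.g. t)

x has dimensions [L]; a·t has dimensions [L T^-1].
The bracketed factor must supply [L] / [L T^-1] = [T].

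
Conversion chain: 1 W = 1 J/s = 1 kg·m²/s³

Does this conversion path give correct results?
The chain is correct (no errors).

Correct: Watt is Joule per second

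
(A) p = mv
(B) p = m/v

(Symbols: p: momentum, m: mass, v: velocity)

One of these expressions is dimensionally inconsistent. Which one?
(B)

(A) p = mv: LHS [L M T^-1], RHS [L M T^-1] ✓
(B) p = m/v: LHS [L M T^-1], RHS [L^-1 M T] ✗

Expression (B) p = m/v is dimensionally incorrect.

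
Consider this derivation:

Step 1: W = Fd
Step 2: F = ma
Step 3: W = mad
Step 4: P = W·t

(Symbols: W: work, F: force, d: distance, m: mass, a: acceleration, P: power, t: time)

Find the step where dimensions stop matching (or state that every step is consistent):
Step 4

Step 1: W = Fd → LHS [L^2 M T^-2], RHS [L^2 M T^-2] ✓
Step 2: F = ma → LHS [L M T^-2], RHS [L M T^-2] ✓
Step 3: W = mad → LHS [L^2 M T^-2], RHS [L^2 M T^-2] ✓
Step 4: P = W·t → LHS [L^2 M T^-3], RHS [L^2 M T^-1] ✗

The first dimensional inconsistency appears in step 4: P = W·t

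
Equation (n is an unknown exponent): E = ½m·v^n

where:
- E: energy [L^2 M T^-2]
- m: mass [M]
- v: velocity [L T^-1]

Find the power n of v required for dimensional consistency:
n = 2

E has dimensions [L^2 M T^-2]; v has dimensions [L T^-1].
The rest of the RHS has dimensions [M], so v^n must supply [L^2 T^-2].
With n = 2: ½m·v^2 has dimensions [L^2 M T^-2], matching the LHS ✓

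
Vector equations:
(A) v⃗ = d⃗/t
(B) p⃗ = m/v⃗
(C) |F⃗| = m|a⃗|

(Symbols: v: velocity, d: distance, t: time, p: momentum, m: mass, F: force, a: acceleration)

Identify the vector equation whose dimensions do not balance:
(B) p⃗ = m/v⃗

(A) v⃗ = d⃗/t: LHS [L T^-1], RHS [L T^-1] ✓ — displacement (vector) divided by time (scalar)
(B) p⃗ = m/v⃗: LHS [L M T^-1], RHS [L^-1 M T] ✗ — momentum is mass times velocity; should be mv⃗ (and division by a vector is undefined)
(C) |F⃗| = m|a⃗|: LHS [L M T^-2], RHS [L M T^-2] ✓ — magnitudes of vectors are scalars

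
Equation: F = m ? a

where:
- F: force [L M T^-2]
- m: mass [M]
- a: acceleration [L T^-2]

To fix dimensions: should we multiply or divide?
multiplication (×): F = m × a

F [L M T^-2]; m [M]; a [L T^-2].
m × a → [L M T^-2] ✓
m ÷ a → [L^-1 M T^2] ✗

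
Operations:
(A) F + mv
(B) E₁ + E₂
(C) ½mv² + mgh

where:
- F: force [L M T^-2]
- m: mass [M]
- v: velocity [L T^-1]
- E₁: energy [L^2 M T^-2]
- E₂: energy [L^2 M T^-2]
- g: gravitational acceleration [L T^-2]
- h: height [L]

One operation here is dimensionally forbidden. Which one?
(A) F + mv

(A) F + mv: F [L M T^-2] and mv [L M T^-1] — different dimensions cannot be added/subtracted ✗
(B) E₁ + E₂: E₁ [L^2 M T^-2] and E₂ [L^2 M T^-2] — same dimensions ✓
(C) ½mv² + mgh: ½mv² [L^2 M T^-2] and mgh [L^2 M T^-2] — same dimensions ✓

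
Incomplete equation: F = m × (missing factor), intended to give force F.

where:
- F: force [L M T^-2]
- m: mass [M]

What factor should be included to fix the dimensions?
a (acceleration), dimensions [L T^-2]

F has dimensions [L M T^-2] and m has dimensions [M].
The missing factor must have dimensions [L M T^-2] / [M] = [L T^-2], i.e. acceleration (a).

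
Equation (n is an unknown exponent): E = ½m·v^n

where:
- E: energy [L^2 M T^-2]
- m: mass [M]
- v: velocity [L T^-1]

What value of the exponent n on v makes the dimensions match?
n = 2

E has dimensions [L^2 M T^-2]; v has dimensions [L T^-1].
The rest of the RHS has dimensions [M], so v^n must supply [L^2 T^-2].
With n = 2: ½m·v^2 has dimensions [L^2 M T^-2], matching the LHS ✓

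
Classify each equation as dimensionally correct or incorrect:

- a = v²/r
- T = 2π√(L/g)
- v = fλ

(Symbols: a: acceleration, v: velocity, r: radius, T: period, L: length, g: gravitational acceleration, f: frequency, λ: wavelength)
Dimensionally correct: a = v²/r, T = 2π√(L/g), v = fλ
Dimensionally incorrect: none
Ordered (correct first, then incorrect): a = v²/r, T = 2π√(L/g), v = fλ

- a = v²/r: LHS [L T^-2], RHS [L T^-2] → correct ✓
- T = 2π√(L/g): LHS [T], RHS [T] → correct ✓
- v = fλ: LHS [L T^-1], RHS [L T^-1] → correct ✓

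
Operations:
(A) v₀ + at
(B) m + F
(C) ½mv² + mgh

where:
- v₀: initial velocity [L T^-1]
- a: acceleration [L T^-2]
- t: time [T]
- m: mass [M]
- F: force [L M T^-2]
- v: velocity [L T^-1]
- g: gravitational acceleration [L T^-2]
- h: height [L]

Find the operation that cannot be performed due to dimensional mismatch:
(B) m + F

(A) v₀ + at: v₀ [L T^-1] and at [L T^-1] — same dimensions ✓
(B) m + F: m [M] and F [L M T^-2] — different dimensions cannot be added/subtracted ✗
(C) ½mv² + mgh: ½mv² [L^2 M T^-2] and mgh [L^2 M T^-2] — same dimensions ✓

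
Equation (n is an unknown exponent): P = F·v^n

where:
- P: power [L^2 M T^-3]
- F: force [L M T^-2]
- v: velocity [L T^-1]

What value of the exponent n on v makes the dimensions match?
n = 1

P has dimensions [L^2 M T^-3]; v has dimensions [L T^-1].
The rest of the RHS has dimensions [L M T^-2], so v^n must supply [L T^-1].
With n = 1: F·v^1 has dimensions [L^2 M T^-3], matching the LHS ✓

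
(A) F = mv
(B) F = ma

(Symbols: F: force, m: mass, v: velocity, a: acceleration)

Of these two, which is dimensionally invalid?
(A)

(A) F = mv: LHS [L M T^-2], RHS [L M T^-1] ✗
(B) F = ma: LHS [L M T^-2], RHS [L M T^-2] ✓

Expression (A) F = mv is dimensionally incorrect.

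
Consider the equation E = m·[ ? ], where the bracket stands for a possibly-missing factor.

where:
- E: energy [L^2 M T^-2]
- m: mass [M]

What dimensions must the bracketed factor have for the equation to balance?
[L^2 T^-2] — velocity squared (e.g. v²)

E has dimensions [L^2 M T^-2]; m has dimensions [M].
The bracketed factor must supply [L^2 M T^-2] / [M] = [L^2 T^-2].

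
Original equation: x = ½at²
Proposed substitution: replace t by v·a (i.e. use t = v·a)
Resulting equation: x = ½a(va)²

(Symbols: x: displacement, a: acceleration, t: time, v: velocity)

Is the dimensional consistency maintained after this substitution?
No

[t] = [T] and [v·a] = [L^2 T^-3]. These differ, so the substitution replaces a quantity by one of different dimensions and the result x = ½a(va)² has LHS [L] vs RHS [L^5 T^-8] — inconsistent.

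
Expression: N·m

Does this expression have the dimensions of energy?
Yes

The expression N·m has dimensions [L^2 M T^-2], which is exactly energy [L^2 M T^-2].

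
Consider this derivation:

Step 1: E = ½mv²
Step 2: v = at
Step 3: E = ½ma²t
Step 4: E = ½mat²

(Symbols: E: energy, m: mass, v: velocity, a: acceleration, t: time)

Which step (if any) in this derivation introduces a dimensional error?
Step 3

Step 1: E = ½mv² → LHS [L^2 M T^-2], RHS [L^2 M T^-2] ✓
Step 2: v = at → LHS [L T^-1], RHS [L T^-1] ✓
Step 3: E = ½ma²t → LHS [L^2 M T^-2], RHS [L^2 M T^-3] ✗

The first dimensional inconsistency appears in step 3: E = ½ma²t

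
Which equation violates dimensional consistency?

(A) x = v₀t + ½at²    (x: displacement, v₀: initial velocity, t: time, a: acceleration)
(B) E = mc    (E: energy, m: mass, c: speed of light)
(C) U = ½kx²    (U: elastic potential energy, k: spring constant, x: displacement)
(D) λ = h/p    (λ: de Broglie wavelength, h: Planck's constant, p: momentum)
(B) E = mc

The equation (B) E = mc is dimensionally incorrect.

LHS (E): [L^2 M T^-2]
RHS (mc): [L M T^-1] ✗

The dimensions do not match. The other three equations balance.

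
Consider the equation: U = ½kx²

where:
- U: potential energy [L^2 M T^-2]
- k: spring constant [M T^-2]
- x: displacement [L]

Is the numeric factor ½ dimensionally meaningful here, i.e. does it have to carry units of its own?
No

U has dimensions [L^2 M T^-2] and kx² already has dimensions [L^2 M T^-2], so the equation balances without ½ contributing any dimensions. ½ is a pure (dimensionless) number; changing or removing it would not affect dimensional consistency.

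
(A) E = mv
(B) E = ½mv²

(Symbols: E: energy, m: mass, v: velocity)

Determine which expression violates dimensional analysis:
(A)

(A) E = mv: LHS [L^2 M T^-2], RHS [L M T^-1] ✗
(B) E = ½mv²: LHS [L^2 M T^-2], RHS [L^2 M T^-2] ✓

Expression (A) E = mv is dimensionally incorrect.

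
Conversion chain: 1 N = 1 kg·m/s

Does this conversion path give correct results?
The chain is incorrect (it contains an error).

Incorrect: Newton is kg·m/s², not kg·m/s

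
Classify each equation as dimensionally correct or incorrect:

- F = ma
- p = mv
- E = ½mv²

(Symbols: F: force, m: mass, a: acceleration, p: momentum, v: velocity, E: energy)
Dimensionally correct: F = ma, p = mv, E = ½mv²
Dimensionally incorrect: none
Ordered (correct first, then incorrect): F = ma, p = mv, E = ½mv²

- F = ma: LHS [L M T^-2], RHS [L M T^-2] → correct ✓
- p = mv: LHS [L M T^-1], RHS [L M T^-1] → correct ✓
- E = ½mv²: LHS [L^2 M T^-2], RHS [L^2 M T^-2] → correct ✓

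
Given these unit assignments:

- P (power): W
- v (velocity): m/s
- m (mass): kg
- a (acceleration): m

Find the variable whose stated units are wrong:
a

The variable a (acceleration) should have units m/s², not m.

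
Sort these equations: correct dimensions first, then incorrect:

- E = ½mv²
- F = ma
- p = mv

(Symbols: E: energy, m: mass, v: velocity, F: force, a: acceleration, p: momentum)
Dimensionally correct: E = ½mv², F = ma, p = mv
Dimensionally incorrect: none
Ordered (correct first, then incorrect): E = ½mv², F = ma, p = mv

- E = ½mv²: LHS [L^2 M T^-2], RHS [L^2 M T^-2] → correct ✓
- F = ma: LHS [L M T^-2], RHS [L M T^-2] → correct ✓
- p = mv: LHS [L M T^-1], RHS [L M T^-1] → correct ✓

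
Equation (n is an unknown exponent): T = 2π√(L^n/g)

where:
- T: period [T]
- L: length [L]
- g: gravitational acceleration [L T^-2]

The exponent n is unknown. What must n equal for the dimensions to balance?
n = 1

T has dimensions [T]; L has dimensions [L].
With n = 1: 2π√(L^1/g) has dimensions [T], matching the LHS ✓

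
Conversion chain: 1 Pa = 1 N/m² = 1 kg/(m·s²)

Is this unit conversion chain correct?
The chain is correct (no errors).

Correct: Pascal is Newton per square meter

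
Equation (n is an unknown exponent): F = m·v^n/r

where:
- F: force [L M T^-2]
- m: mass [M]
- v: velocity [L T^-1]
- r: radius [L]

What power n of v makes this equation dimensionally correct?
n = 2

F has dimensions [L M T^-2]; v has dimensions [L T^-1].
The rest of the RHS has dimensions [L^-1 M], so v^n must supply [L^2 T^-2].
With n = 2: m·v^2/r has dimensions [L M T^-2], matching the LHS ✓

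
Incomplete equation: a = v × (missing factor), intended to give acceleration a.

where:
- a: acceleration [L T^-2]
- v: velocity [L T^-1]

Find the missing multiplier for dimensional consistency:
1/t (inverse time), dimensions [T^-1]

a has dimensions [L T^-2] and v has dimensions [L T^-1].
The missing factor must have dimensions [L T^-2] / [L T^-1] = [T^-1], i.e. inverse time (1/t).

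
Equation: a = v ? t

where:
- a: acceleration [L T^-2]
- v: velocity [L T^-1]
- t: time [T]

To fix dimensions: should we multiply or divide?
division (÷): a = v ÷ t

a [L T^-2]; v [L T^-1]; t [T].
v × t → [L] ✗
v ÷ t → [L T^-2] ✓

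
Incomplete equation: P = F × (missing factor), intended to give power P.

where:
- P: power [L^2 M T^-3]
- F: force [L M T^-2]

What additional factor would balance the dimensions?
v (velocity), dimensions [L T^-1]

P has dimensions [L^2 M T^-3] and F has dimensions [L M T^-2].
The missing factor must have dimensions [L^2 M T^-3] / [L M T^-2] = [L T^-1], i.e. velocity (v).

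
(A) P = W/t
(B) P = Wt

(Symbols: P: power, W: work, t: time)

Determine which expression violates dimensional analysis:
(B)

(A) P = W/t: LHS [L^2 M T^-3], RHS [L^2 M T^-3] ✓
(B) P = Wt: LHS [L^2 M T^-3], RHS [L^2 M T^-1] ✗

Expression (B) P = Wt is dimensionally incorrect.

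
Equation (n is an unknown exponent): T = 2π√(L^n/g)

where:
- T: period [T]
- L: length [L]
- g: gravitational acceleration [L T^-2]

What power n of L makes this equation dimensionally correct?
n = 1

T has dimensions [T]; L has dimensions [L].
With n = 1: 2π√(L^1/g) has dimensions [T], matching the LHS ✓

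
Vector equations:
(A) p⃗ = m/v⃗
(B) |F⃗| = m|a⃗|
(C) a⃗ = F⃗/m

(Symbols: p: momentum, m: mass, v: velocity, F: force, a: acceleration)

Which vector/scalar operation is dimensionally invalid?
(A) p⃗ = m/v⃗

(A) p⃗ = m/v⃗: LHS [L M T^-1], RHS [L^-1 M T] ✗ — momentum is mass times velocity; should be mv⃗ (and division by a vector is undefined)
(B) |F⃗| = m|a⃗|: LHS [L M T^-2], RHS [L M T^-2] ✓ — magnitudes of vectors are scalars
(C) a⃗ = F⃗/m: LHS [L T^-2], RHS [L T^-2] ✓ — force (vector) divided by mass (scalar)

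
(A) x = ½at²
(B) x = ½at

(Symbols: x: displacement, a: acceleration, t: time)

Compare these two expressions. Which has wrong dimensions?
(B)

(A) x = ½at²: LHS [L], RHS [L] ✓
(B) x = ½at: LHS [L], RHS [L T^-1] ✗

Expression (B) x = ½at is dimensionally incorrect.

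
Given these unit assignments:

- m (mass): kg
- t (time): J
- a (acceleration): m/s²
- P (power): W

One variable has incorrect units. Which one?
t

The variable t (time) should have units s, not J.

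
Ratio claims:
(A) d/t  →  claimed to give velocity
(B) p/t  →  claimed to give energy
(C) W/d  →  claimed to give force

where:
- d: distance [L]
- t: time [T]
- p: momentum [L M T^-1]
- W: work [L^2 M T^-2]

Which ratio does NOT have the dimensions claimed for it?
(B) p/t does not give energy

(A) d/t: [L T^-1] = velocity [L T^-1] ✓
(B) p/t: [L M T^-2] ≠ energy [L^2 M T^-2] ✗
(C) W/d: [L M T^-2] = force [L M T^-2] ✓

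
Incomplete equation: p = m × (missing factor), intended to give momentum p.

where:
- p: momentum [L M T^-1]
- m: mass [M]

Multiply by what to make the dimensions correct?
v (velocity), dimensions [L T^-1]

p has dimensions [L M T^-1] and m has dimensions [M].
The missing factor must have dimensions [L M T^-1] / [M] = [L T^-1], i.e. velocity (v).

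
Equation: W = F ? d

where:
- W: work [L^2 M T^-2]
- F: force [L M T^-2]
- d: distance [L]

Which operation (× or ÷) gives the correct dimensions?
multiplication (×): W = F × d

W [L^2 M T^-2]; F [L M T^-2]; d [L].
F × d → [L^2 M T^-2] ✓
F ÷ d → [M T^-2] ✗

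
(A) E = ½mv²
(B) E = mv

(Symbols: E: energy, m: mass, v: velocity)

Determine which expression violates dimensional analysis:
(B)

(A) E = ½mv²: LHS [L^2 M T^-2], RHS [L^2 M T^-2] ✓
(B) E = mv: LHS [L^2 M T^-2], RHS [L M T^-1] ✗

Expression (B) E = mv is dimensionally incorrect.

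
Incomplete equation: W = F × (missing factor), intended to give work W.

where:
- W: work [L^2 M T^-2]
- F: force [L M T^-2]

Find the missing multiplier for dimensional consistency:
d (distance), dimensions [L]

W has dimensions [L^2 M T^-2] and F has dimensions [L M T^-2].
The missing factor must have dimensions [L^2 M T^-2] / [L M T^-2] = [L], i.e. distance (d).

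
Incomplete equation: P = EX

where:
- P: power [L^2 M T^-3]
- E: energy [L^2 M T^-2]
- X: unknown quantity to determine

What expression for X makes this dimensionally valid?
X = f (inverse time / frequency (1/t)), dimensions [T^-1]

P has dimensions [L^2 M T^-3]; the rest of the RHS (E) has dimensions [L^2 M T^-2].
So X must have dimensions [T^-1] — X = f (inverse time / frequency (1/t)).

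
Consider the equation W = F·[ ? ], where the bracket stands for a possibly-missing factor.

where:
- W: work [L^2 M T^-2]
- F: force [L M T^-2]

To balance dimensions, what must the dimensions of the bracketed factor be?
[L] — length (e.g. a distance d)

W has dimensions [L^2 M T^-2]; F has dimensions [L M T^-2].
The bracketed factor must supply [L^2 M T^-2] / [L M T^-2] = [L].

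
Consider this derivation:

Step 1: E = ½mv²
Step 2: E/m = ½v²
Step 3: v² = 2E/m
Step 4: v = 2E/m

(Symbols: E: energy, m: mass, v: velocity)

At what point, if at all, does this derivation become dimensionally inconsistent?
Step 4

Step 1: E = ½mv² → LHS [L^2 M T^-2], RHS [L^2 M T^-2] ✓
Step 2: E/m = ½v² → LHS [L^2 T^-2], RHS [L^2 T^-2] ✓
Step 3: v² = 2E/m → LHS [L^2 T^-2], RHS [L^2 T^-2] ✓
Step 4: v = 2E/m → LHS [L T^-1], RHS [L^2 T^-2] ✗

The first dimensional inconsistency appears in step 4: v = 2E/m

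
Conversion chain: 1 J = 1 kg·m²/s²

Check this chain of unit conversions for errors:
The chain is correct (no errors).

Correct: Joule is defined as kg·m²/s²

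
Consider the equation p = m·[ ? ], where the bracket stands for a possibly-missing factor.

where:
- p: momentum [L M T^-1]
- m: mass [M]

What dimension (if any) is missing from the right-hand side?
[L T^-1] — velocity (e.g. v)

p has dimensions [L M T^-1]; m has dimensions [M].
The bracketed factor must supply [L M T^-1] / [M] = [L T^-1].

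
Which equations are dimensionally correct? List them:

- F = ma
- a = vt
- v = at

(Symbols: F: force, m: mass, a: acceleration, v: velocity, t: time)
Dimensionally correct: F = ma, v = at
Dimensionally incorrect: a = vt
Ordered (correct first, then incorrect): F = ma, v = at, a = vt

- F = ma: LHS [L M T^-2], RHS [L M T^-2] → correct ✓
- a = vt: LHS [L T^-2], RHS [L] → incorrect ✗
- v = at: LHS [L T^-1], RHS [L T^-1] → correct ✓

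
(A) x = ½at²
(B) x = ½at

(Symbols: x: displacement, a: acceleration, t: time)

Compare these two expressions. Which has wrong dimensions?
(B)

(A) x = ½at²: LHS [L], RHS [L] ✓
(B) x = ½at: LHS [L], RHS [L T^-1] ✗

Expression (B) x = ½at is dimensionally incorrect.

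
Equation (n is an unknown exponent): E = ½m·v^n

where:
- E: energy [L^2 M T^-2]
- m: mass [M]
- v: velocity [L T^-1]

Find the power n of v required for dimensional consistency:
n = 2

E has dimensions [L^2 M T^-2]; v has dimensions [L T^-1].
The rest of the RHS has dimensions [M], so v^n must supply [L^2 T^-2].
With n = 2: ½m·v^2 has dimensions [L^2 M T^-2], matching the LHS ✓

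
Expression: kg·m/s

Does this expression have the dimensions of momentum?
Yes

The expression kg·m/s has dimensions [L M T^-1], which is exactly momentum [L M T^-1].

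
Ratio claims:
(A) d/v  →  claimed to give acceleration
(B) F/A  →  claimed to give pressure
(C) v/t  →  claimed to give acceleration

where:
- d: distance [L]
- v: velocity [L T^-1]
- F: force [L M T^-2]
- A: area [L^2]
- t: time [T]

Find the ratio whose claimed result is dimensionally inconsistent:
(A) d/v does not give acceleration

(A) d/v: [T] ≠ acceleration [L T^-2] ✗
(B) F/A: [L^-1 M T^-2] = pressure [L^-1 M T^-2] ✓
(C) v/t: [L T^-2] = acceleration [L T^-2] ✓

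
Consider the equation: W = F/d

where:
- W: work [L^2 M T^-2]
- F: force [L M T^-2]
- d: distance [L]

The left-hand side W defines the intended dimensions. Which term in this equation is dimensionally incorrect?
The right-hand side term F/d

W has dimensions [L^2 M T^-2], but F/d has dimensions [M T^-2], so the term F/d is dimensionally wrong for W.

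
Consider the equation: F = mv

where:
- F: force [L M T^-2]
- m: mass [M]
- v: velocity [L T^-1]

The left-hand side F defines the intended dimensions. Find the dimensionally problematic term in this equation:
The right-hand side term mv

F has dimensions [L M T^-2], but mv has dimensions [L M T^-1], so the term mv is dimensionally wrong for F.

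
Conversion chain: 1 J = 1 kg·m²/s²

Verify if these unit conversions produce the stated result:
The chain is correct (no errors).

Correct: Joule is defined as kg·m²/s²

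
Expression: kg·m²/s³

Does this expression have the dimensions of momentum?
No

The expression kg·m²/s³ has dimensions [L^2 M T^-3], but momentum has dimensions [L M T^-1].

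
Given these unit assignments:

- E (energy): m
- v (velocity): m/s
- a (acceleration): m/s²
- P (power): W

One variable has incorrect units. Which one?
E

The variable E (energy) should have units J, not m.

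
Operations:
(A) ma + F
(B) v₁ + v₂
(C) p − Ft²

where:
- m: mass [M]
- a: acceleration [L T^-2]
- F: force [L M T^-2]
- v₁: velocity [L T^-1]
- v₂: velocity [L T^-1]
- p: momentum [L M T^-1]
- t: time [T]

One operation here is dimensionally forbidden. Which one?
(C) p − Ft²

(A) ma + F: ma [L M T^-2] and F [L M T^-2] — same dimensions ✓
(B) v₁ + v₂: v₁ [L T^-1] and v₂ [L T^-1] — same dimensions ✓
(C) p − Ft²: p [L M T^-1] and Ft² [L M] — different dimensions cannot be added/subtracted ✗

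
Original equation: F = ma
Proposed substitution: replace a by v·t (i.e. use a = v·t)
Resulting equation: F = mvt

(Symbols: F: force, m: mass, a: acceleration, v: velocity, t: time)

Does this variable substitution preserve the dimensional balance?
No

[a] = [L T^-2] and [v·t] = [L]. These differ, so the substitution replaces a quantity by one of different dimensions and the result F = mvt has LHS [L M T^-2] vs RHS [L M] — inconsistent.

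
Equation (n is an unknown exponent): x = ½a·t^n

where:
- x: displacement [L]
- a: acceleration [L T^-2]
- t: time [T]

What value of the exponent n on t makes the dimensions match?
n = 2

x has dimensions [L]; t has dimensions [T].
The rest of the RHS has dimensions [L T^-2], so t^n must supply [T^2].
With n = 2: ½a·t^2 has dimensions [L], matching the LHS ✓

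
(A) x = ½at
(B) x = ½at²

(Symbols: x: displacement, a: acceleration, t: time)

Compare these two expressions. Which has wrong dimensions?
(A)

(A) x = ½at: LHS [L], RHS [L T^-1] ✗
(B) x = ½at²: LHS [L], RHS [L] ✓

Expression (A) x = ½at is dimensionally incorrect.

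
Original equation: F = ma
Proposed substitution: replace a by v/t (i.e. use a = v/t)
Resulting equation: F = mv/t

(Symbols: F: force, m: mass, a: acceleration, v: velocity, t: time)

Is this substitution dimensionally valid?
Yes

[a] = [L T^-2] and [v/t] = [L T^-2]. These match, so the substitution replaces a quantity by one of the same dimensions and the result F = mv/t has LHS [L M T^-2] vs RHS [L M T^-2] — still consistent.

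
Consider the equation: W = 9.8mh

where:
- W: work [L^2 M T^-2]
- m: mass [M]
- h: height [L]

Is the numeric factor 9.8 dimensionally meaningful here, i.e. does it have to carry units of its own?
Yes

W has dimensions [L^2 M T^-2], while mh alone has dimensions [L M]. For the equation to balance, the factor 9.8 must carry dimensions [L T^-2] — it is a dimensional constant (a numerical value of a physical quantity with its units suppressed), not a pure number.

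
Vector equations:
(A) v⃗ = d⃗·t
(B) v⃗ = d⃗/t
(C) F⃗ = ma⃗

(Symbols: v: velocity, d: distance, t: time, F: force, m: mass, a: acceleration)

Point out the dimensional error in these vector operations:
(A) v⃗ = d⃗·t

(A) v⃗ = d⃗·t: LHS [L T^-1], RHS [L T] ✗ — velocity is displacement per time; should be d⃗/t
(B) v⃗ = d⃗/t: LHS [L T^-1], RHS [L T^-1] ✓ — displacement (vector) divided by time (scalar)
(C) F⃗ = ma⃗: LHS [L M T^-2], RHS [L M T^-2] ✓ — Force and acceleration are vectors, mass is a scalar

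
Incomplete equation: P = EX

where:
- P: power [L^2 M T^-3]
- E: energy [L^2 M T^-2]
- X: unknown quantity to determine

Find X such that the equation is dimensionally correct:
X = f (inverse time / frequency (1/t)), dimensions [T^-1]

P has dimensions [L^2 M T^-3]; the rest of the RHS (E) has dimensions [L^2 M T^-2].
So X must have dimensions [T^-1] — X = f (inverse time / frequency (1/t)).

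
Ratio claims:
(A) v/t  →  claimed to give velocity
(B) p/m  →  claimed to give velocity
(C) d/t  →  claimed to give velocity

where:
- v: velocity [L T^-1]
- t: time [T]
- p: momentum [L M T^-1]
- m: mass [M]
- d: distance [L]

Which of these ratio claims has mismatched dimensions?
(A) v/t does not give velocity

(A) v/t: [L T^-2] ≠ velocity [L T^-1] ✗
(B) p/m: [L T^-1] = velocity [L T^-1] ✓
(C) d/t: [L T^-1] = velocity [L T^-1] ✓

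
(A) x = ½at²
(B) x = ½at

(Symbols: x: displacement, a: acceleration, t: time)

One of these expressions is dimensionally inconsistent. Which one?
(B)

(A) x = ½at²: LHS [L], RHS [L] ✓
(B) x = ½at: LHS [L], RHS [L T^-1] ✗

Expression (B) x = ½at is dimensionally incorrect.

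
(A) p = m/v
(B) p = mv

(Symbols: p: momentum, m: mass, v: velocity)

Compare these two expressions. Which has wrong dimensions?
(A)

(A) p = m/v: LHS [L M T^-1], RHS [L^-1 M T] ✗
(B) p = mv: LHS [L M T^-1], RHS [L M T^-1] ✓

Expression (A) p = m/v is dimensionally incorrect.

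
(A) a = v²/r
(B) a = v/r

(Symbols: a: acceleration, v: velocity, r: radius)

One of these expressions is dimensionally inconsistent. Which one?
(B)

(A) a = v²/r: LHS [L T^-2], RHS [L T^-2] ✓
(B) a = v/r: LHS [L T^-2], RHS [T^-1] ✗

Expression (B) a = v/r is dimensionally incorrect.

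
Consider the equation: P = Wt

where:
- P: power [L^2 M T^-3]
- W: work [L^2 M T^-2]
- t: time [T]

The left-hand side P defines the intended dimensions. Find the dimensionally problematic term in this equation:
The right-hand side term Wt

P has dimensions [L^2 M T^-3], but Wt has dimensions [L^2 M T^-1], so the term Wt is dimensionally wrong for P.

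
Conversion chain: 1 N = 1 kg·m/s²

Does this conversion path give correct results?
The chain is correct (no errors).

Correct: Newton is defined as kg·m/s²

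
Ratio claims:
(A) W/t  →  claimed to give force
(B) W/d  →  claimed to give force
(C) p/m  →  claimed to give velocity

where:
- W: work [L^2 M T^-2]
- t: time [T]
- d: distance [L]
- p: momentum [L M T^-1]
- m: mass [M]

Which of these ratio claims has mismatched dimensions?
(A) W/t does not give force

(A) W/t: [L^2 M T^-3] ≠ force [L M T^-2] ✗
(B) W/d: [L M T^-2] = force [L M T^-2] ✓
(C) p/m: [L T^-1] = velocity [L T^-1] ✓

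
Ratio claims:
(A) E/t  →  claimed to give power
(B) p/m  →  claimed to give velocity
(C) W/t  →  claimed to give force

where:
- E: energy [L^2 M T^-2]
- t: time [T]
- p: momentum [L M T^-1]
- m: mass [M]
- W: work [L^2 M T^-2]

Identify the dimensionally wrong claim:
(C) W/t does not give force

(A) E/t: [L^2 M T^-3] = power [L^2 M T^-3] ✓
(B) p/m: [L T^-1] = velocity [L T^-1] ✓
(C) W/t: [L^2 M T^-3] ≠ force [L M T^-2] ✗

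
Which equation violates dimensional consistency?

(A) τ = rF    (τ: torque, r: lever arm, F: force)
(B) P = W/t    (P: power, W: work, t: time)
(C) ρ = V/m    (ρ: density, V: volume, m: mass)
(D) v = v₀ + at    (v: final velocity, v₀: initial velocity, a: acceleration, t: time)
(C) ρ = V/m

The equation (C) ρ = V/m is dimensionally incorrect.

LHS (ρ): [L^-3 M]
RHS (V/m): [L^3 M^-1] ✗

The dimensions do not match. The other three equations balance.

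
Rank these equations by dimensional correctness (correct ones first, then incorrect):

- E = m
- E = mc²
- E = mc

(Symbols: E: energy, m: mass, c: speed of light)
Dimensionally correct: E = mc²
Dimensionally incorrect: E = m, E = mc
Ordered (correct first, then incorrect): E = mc², E = m, E = mc

- E = m: LHS [L^2 M T^-2], RHS [M] → incorrect ✗
- E = mc²: LHS [L^2 M T^-2], RHS [L^2 M T^-2] → correct ✓
- E = mc: LHS [L^2 M T^-2], RHS [L M T^-1] → incorrect ✗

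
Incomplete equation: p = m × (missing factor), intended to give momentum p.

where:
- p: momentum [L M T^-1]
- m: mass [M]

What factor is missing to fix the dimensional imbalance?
v (velocity), dimensions [L T^-1]

p has dimensions [L M T^-1] and m has dimensions [M].
The missing factor must have dimensions [L M T^-1] / [M] = [L T^-1], i.e. velocity (v).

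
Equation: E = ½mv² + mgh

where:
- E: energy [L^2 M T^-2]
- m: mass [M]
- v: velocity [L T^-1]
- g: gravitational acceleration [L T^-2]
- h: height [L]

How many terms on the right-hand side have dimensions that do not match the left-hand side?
0

LHS E: [L^2 M T^-2]
- ½mv²: [L^2 M T^-2] ✓
- mgh: [L^2 M T^-2] ✓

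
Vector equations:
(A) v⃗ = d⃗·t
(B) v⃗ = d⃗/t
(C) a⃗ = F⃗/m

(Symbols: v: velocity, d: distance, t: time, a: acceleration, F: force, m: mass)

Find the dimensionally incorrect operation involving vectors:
(A) v⃗ = d⃗·t

(A) v⃗ = d⃗·t: LHS [L T^-1], RHS [L T] ✗ — velocity is displacement per time; should be d⃗/t
(B) v⃗ = d⃗/t: LHS [L T^-1], RHS [L T^-1] ✓ — displacement (vector) divided by time (scalar)
(C) a⃗ = F⃗/m: LHS [L T^-2], RHS [L T^-2] ✓ — force (vector) divided by mass (scalar)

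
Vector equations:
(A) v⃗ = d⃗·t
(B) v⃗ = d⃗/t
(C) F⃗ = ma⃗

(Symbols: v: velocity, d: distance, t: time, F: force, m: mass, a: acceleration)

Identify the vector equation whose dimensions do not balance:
(A) v⃗ = d⃗·t

(A) v⃗ = d⃗·t: LHS [L T^-1], RHS [L T] ✗ — velocity is displacement per time; should be d⃗/t
(B) v⃗ = d⃗/t: LHS [L T^-1], RHS [L T^-1] ✓ — displacement (vector) divided by time (scalar)
(C) F⃗ = ma⃗: LHS [L M T^-2], RHS [L M T^-2] ✓ — Force and acceleration are vectors, mass is a scalar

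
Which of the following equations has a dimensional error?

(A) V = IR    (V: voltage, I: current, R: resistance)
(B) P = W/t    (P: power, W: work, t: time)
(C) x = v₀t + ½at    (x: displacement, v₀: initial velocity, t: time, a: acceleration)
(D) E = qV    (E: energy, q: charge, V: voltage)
(C) x = v₀t + ½at

The equation (C) x = v₀t + ½at is dimensionally incorrect.

LHS (x): [L]
RHS terms:
  - v₀t: [L] ✓
  - ½at: [L T^-1] ✗ (does not match LHS)

The dimensions do not match. The other three equations balance.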